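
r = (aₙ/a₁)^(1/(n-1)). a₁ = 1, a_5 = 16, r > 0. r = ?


r^(n-1) = aₙ/a₁
r^4 = 16/1 = 16
r = 16^(1/4)
= ±2; taking r > 0 gives r = 2

r = 2


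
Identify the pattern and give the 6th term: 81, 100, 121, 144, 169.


Pattern: perfect squares: n²
Terms: 81, 100, 121, 144, 169
Next term = 196

Next term = 196


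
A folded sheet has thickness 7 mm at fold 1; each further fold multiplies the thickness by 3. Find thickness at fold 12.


aₙ = a₁·r^(n-1)
= 7×3^11
= 7×177147
= 1240029

a_12 = 1240029


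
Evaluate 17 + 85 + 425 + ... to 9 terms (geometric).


Sₙ = 17×(5^9 - 1)/(5 - 1)
= 17×(1953125 - 1)/4
= 17×1953124/4
= 8300777

S_9 = 8300777


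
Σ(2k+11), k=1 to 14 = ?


Σ(2k+11) = 2·Σk + 11·n
= 2·105 + 11·14
= 210 + 154 = 364

Σ = 364


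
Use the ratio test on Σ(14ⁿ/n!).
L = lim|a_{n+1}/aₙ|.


aₙ = 14^n/n!
a_{n+1}/aₙ = 14^(n+1)/(n+1)! × n!/14^n
= 14/(n+1)
L = lim(n→∞) 14/(n+1) = 0
L < 1 → series CONVERGES

Converges (ratio test: L = 0 < 1)


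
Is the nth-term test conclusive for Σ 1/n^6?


lim(n→∞) 1/n^6 = 0
lim aₙ = 0 → nth-term test is INCONCLUSIVE
(Need other tests; this is actually a convergent p-series with p=6 > 1)

Inconclusive (lim aₙ = 0; need another test)


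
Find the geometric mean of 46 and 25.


GM = √(46×25) = √1150 = 33.9116

GM = 33.9116


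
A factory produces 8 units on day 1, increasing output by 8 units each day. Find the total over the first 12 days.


aₙ = 8 + (12-1)×8 = 96
Sₙ = n(a₁+aₙ)/2 = 12×(8+96)/2
= 12×104/2 = 624

S_12 = 624


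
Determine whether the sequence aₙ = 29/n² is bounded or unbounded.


a₁ = 29, a₂ = 29/4, a₃ = 29/9, ...
0 < aₙ ≤ 29 for all n ≥ 1
The sequence IS bounded

Bounded (0 < aₙ ≤ 29)


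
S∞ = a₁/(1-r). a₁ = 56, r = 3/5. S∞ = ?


S∞ = a₁/(1-r) = 56/(1 - 3/5)
= 56/(2/5)
= 140

S∞ = 140


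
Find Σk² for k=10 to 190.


Σₖ₌10^190 k² = Σₖ₌₁^190 k² − Σₖ₌₁^9 k²
= 190·191·381/6 − 9·10·19/6
= 2304415 − 285 = 2304130

Σk² = 2304130


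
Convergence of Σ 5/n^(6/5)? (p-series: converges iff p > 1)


p-series test: Σ c/n^p converges if p > 1, diverges if p ≤ 1 (constant c > 0 doesn't affect convergence).
p = 6/5
6/5 > 1 → CONVERGES

Converges (p = 6/5 > 1)


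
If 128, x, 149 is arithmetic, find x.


AM = (128 + 149)/2 = 277/2 = 138.5

AM = 138.5


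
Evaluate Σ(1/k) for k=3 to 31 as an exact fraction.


Σₖ₌3^31 1/k = 1/3 + 1/4 + 1/5 + ... + 1/31
= 182471592627157/72201776446800
≈ 2.5272

Sum = 182471592627157/72201776446800 ≈ 2.5272


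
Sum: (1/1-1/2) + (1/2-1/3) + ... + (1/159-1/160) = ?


Telescoping: adjacent terms cancel.
= 1/1 - 1/160
= 1 - 1/160 = 159/160

Sum = 159/160


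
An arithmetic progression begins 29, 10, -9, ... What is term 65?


aₙ = a₁ + (n-1)d
= 29 + (65-1)×-19
= 29 - 1216
= -1187

a_65 = -1187


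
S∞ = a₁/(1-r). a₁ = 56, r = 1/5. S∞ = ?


S∞ = a₁/(1-r) = 56/(1 - 1/5)
= 56/(4/5)
= 70

S∞ = 70


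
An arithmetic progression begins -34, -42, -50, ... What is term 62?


aₙ = a₁ + (n-1)d
= -34 + (62-1)×-8
= -34 - 488
= -522

a_62 = -522


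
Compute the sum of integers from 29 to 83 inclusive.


Σₖ₌29^83 k = Σₖ₌₁^83 k − Σₖ₌₁^28 k
= 83·84/2 − 28·29/2
= 3486 − 406 = 3080

Σk = 3080


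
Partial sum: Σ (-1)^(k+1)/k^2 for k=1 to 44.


S = 1 - 1/4 + 1/9 - 1/16 + 1/25 - 1/36 + 1/49 - 1/64 ± ...
= 0.8222
(Full series converges to +π²/12 ≈ +0.8225)

S_44 = 0.8222


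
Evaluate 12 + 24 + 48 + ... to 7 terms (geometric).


Sₙ = 12×(2^7 - 1)/(2 - 1)
= 12×(128 - 1)/1
= 12×127/1
= 1524

S_7 = 1524


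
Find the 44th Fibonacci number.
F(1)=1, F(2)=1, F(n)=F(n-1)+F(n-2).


Fibonacci sequence: 1, 1, 2, 3, 5, 8, 13, 21, 34, 55, 89, ...
F(44) = 701408733

F(44) = 701408733


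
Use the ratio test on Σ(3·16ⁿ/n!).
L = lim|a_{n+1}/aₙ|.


aₙ = 3·16^n/n!
a_{n+1}/aₙ = 16^(n+1)/(n+1)! × n!/16^n  (constant 3 cancels)
= 16/(n+1)
L = lim(n→∞) 16/(n+1) = 0
L < 1 → series CONVERGES

Converges (ratio test: L = 0 < 1)


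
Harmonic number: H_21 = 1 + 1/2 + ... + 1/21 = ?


H_21 = 1/1 + 1/2 + 1/3 + ... + 1/21
= 18858053/5173168
≈ 3.6454

H_21 = 18858053/5173168 ≈ 3.6454


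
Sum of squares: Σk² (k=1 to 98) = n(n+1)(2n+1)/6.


n = 98
n(n+1)(2n+1)/6 = 98×99×197/6
= 1911294/6 = 318549

Σk² = 318549


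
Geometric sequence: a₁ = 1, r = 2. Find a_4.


aₙ = a₁·r^(n-1)
= 1×2^3
= 1×8
= 8

a_4 = 8


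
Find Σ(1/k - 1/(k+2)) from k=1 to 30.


Telescoping with gap 2: two head and two tail terms survive.
= (1 + 1/2) - (1/31 + 1/32)
= 3/2 - 1/31 - 1/32 = 1425/992

Sum = 1425/992


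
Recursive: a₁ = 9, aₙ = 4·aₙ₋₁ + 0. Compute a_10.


Computing step by step:
a_1 = 9
a_2 = 36
a_3 = 144
a_4 = 576
a_5 = 2304
a_6 = 9216
a_7 = 36864
a_8 = 147456
a_9 = 589824
a_10 = 2359296


a_10 = 2359296


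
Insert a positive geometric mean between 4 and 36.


GM = √(4×36) = √144 = 12

GM = 12


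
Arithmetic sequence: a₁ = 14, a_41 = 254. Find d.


d = (aₙ - a₁)/(n-1)
= (254 - 14)/(41-1)
= 240/40 = 6

d = 6


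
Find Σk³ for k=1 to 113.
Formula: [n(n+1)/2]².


n(n+1)/2 = 113×114/2 = 6441
Σk³ = 6441² = 41486481

Σk³ = 41486481


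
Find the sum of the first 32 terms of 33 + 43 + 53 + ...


aₙ = 33 + (32-1)×10 = 343
Sₙ = n(a₁+aₙ)/2 = 32×(33+343)/2
= 32×376/2 = 6016

S_32 = 6016


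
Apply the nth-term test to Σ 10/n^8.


lim(n→∞) 10/n^8 = 0
lim aₙ = 0 → nth-term test is INCONCLUSIVE
(Need other tests; this is actually a convergent p-series with p=8 > 1)

Inconclusive (lim aₙ = 0; need another test)


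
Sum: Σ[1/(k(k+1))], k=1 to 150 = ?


1/(k(k+1)) = 1/k - 1/(k+1) (partial fractions)
Telescoping: Σ = 1 - 1/151 = 150/151

Sum = 150/151


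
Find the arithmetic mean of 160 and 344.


AM = (160 + 344)/2 = 504/2 = 252

AM = 252


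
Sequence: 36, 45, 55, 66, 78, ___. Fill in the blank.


Pattern: triangular numbers: n(n+1)/2
Terms: 36, 45, 55, 66, 78
Next term = 91

Next term = 91


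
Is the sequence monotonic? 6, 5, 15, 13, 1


Differences: -1, 10, -2, -12
Difference at position 2 is +10 (> 0) but position 1 is -1 (< 0) — sequence both rises and falls
→ NOT monotonic

Not monotonic


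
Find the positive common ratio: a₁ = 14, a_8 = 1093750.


r^(n-1) = aₙ/a₁
r^7 = 1093750/14 = 78125
r = 78125^(1/7)
= 5

r = 5


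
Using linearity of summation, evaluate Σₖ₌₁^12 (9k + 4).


Σ(9k+4) = 9·Σk + 4·n
= 9·78 + 4·12
= 702 + 48 = 750

Σ = 750


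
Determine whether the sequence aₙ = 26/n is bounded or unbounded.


a₁ = 26, a₂ = 26/2, a₃ = 26/3, ...
0 < aₙ ≤ 26 for all n ≥ 1
Lower bound: 0, Upper bound: 26
The sequence IS bounded

Bounded (0 < aₙ ≤ 26)


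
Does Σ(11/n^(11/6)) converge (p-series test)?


p-series test: Σ c/n^p converges if p > 1, diverges if p ≤ 1 (constant c > 0 doesn't affect convergence).
p = 11/6
11/6 > 1 → CONVERGES

Converges (p = 11/6 > 1)


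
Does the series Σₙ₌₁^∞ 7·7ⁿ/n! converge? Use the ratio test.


aₙ = 7·7^n/n!
a_{n+1}/aₙ = 7^(n+1)/(n+1)! × n!/7^n  (constant 7 cancels)
= 7/(n+1)
L = lim(n→∞) 7/(n+1) = 0
L < 1 → series CONVERGES

Converges (ratio test: L = 0 < 1)


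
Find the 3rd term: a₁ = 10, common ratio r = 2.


aₙ = a₁·r^(n-1)
= 10×2^2
= 10×4
= 40

a_3 = 40


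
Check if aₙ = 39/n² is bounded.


a₁ = 39, a₂ = 39/4, a₃ = 39/9, ...
0 < aₙ ≤ 39 for all n ≥ 1
The sequence IS bounded

Bounded (0 < aₙ ≤ 39)


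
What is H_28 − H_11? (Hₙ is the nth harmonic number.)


Σₖ₌12^28 1/k = 1/12 + 1/13 + 1/14 + ... + 1/28
= 72867871493/80313433200
≈ 0.9073

Sum = 72867871493/80313433200 ≈ 0.9073


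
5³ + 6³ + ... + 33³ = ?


Σₖ₌5^33 k³ = [33·34/2]² − [4·5/2]²
= 314721 − 100 = 314621

Σk³ = 314621


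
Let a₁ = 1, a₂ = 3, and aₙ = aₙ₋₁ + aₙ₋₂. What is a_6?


Computing iteratively: 1, 3, 4, 7, 11, 18
a_6 = 18

a_6 = 18


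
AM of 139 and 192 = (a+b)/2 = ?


AM = (139 + 192)/2 = 331/2 = 165.5

AM = 165.5


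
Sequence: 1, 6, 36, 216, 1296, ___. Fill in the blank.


Pattern: geometric (r=6)
Terms: 1, 6, 36, 216, 1296
Next term = 7776

Next term = 7776


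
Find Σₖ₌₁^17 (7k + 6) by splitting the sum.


Σ(7k+6) = 7·Σk + 6·n
= 7·153 + 6·17
= 1071 + 102 = 1173

Σ = 1173


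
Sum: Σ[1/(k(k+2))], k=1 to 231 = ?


1/(k(k+2)) = (1/2)·(1/k - 1/(k+2)) (partial fractions)
Telescoping: Σ = (1/2)·(1 + 1/2 - 1/232 - 1/233) = 80619/108112

Sum = 80619/108112


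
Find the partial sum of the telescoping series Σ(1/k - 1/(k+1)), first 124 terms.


Telescoping: adjacent terms cancel.
= 1/1 - 1/125
= 1 - 1/125 = 124/125

Sum = 124/125


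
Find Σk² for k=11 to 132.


Σₖ₌11^132 k² = Σₖ₌₁^132 k² − Σₖ₌₁^10 k²
= 132·133·265/6 − 10·11·21/6
= 775390 − 385 = 775005

Σk² = 775005


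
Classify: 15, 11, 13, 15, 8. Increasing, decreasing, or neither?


Differences: -4, 2, 2, -7
Difference at position 2 is +2 (> 0) but position 1 is -4 (< 0) — sequence both rises and falls
→ NOT monotonic

Not monotonic


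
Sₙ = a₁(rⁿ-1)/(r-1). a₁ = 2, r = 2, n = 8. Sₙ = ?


Sₙ = 2×(2^8 - 1)/(2 - 1)
= 2×(256 - 1)/1
= 2×255/1
= 510

S_8 = 510


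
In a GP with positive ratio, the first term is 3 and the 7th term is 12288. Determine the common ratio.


r^(n-1) = aₙ/a₁
r^6 = 12288/3 = 4096
r = 4096^(1/6)
= ±4; taking r > 0 gives r = 4

r = 4


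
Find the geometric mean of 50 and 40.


GM = √(50×40) = √2000 = 44.7214

GM = 44.7214


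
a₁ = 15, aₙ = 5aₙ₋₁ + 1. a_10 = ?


Computing step by step:
a_1 = 15
a_2 = 76
a_3 = 381
a_4 = 1906
a_5 = 9531
a_6 = 47656
a_7 = 238281
a_8 = 1191406
a_9 = 5957031
a_10 = 29785156


a_10 = 29785156


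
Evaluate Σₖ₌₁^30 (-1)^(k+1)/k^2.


S = 1 - 1/4 + 1/9 - 1/16 + 1/25 - 1/36 + 1/49 - 1/64 ± ...
= 0.8219
(Full series converges to +π²/12 ≈ +0.8225)

S_30 = 0.8219


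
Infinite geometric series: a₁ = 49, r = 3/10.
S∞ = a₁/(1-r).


S∞ = a₁/(1-r) = 49/(1 - 3/10)
= 49/(7/10)
= 70

S∞ = 70


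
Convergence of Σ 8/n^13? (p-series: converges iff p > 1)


p-series test: Σ c/n^p converges if p > 1, diverges if p ≤ 1 (constant c > 0 doesn't affect convergence).
p = 13
13 > 1 → CONVERGES

Converges (p = 13 > 1)


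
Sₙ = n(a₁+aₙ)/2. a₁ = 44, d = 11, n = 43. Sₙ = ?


aₙ = 44 + (43-1)×11 = 506
Sₙ = n(a₁+aₙ)/2 = 43×(44+506)/2
= 43×550/2 = 11825

S_43 = 11825


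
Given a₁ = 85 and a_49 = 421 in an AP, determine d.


d = (aₙ - a₁)/(n-1)
= (421 - 85)/(49-1)
= 336/48 = 7

d = 7


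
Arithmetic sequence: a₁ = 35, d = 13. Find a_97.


aₙ = a₁ + (n-1)d
= 35 + (97-1)×13
= 35 + 1248
= 1283

a_97 = 1283


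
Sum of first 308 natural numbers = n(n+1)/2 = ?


n(n+1)/2 = 308×309/2 = 95172/2 = 47586

Σk = 47586


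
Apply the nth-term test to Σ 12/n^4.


lim(n→∞) 12/n^4 = 0
lim aₙ = 0 → nth-term test is INCONCLUSIVE
(Need other tests; this is actually a convergent p-series with p=4 > 1)

Inconclusive (lim aₙ = 0; need another test)


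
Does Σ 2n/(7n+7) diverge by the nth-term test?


lim(n→∞) 2n/(7n+7) = 2/7 = 2/7  (divide numerator and denominator by n)
lim aₙ = 2/7 ≠ 0 → series DIVERGES

Diverges (lim aₙ = 2/7 ≠ 0)


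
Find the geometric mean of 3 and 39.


GM = √(3×39) = √117 = 10.8167

GM = 10.8167


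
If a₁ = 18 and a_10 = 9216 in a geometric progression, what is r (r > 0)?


r^(n-1) = aₙ/a₁
r^9 = 9216/18 = 512
r = 512^(1/9)
= 2

r = 2


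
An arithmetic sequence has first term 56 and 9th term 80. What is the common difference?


d = (aₙ - a₁)/(n-1)
= (80 - 56)/(9-1)
= 24/8 = 3

d = 3


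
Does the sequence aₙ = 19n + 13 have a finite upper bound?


aₙ = 19n + 13 → as n→∞, aₙ→∞
No finite upper bound exists
The sequence is UNBOUNDED

Unbounded (aₙ → ∞ as n → ∞)


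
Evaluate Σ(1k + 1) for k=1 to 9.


Σ(1k+1) = 1·Σk + 1·n
= 1·45 + 1·9
= 45 + 9 = 54

Σ = 54


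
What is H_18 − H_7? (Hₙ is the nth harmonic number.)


Σₖ₌8^18 1/k = 1/8 + 1/9 + 1/10 + ... + 1/18
= 736973/816816
≈ 0.9023

Sum = 736973/816816 ≈ 0.9023


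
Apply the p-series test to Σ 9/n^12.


p-series test: Σ c/n^p converges if p > 1, diverges if p ≤ 1 (constant c > 0 doesn't affect convergence).
p = 12
12 > 1 → CONVERGES

Converges (p = 12 > 1)


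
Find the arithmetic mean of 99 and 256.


AM = (99 + 256)/2 = 355/2 = 177.5

AM = 177.5


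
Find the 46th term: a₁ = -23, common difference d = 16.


aₙ = a₁ + (n-1)d
= -23 + (46-1)×16
= -23 + 720
= 697

a_46 = 697


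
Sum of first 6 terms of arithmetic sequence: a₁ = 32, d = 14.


aₙ = 32 + (6-1)×14 = 102
Sₙ = n(a₁+aₙ)/2 = 6×(32+102)/2
= 6×134/2 = 402

S_6 = 402


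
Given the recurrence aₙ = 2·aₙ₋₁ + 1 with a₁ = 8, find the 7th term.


Computing step by step:
a_1 = 8
a_2 = 17
a_3 = 35
a_4 = 71
a_5 = 143
a_6 = 287
a_7 = 575


a_7 = 575


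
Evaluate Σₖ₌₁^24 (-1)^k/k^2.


S = -1 + 1/4 - 1/9 + 1/16 - 1/25 + 1/36 - 1/49 + 1/64 ± ...
= -0.8216
(Full series converges to -π²/12 ≈ -0.8225)

S_24 = -0.8216


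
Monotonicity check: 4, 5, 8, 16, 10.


Differences: 1, 3, 8, -6
Difference at position 1 is +1 (> 0) but position 4 is -6 (< 0) — sequence both rises and falls
→ NOT monotonic

Not monotonic


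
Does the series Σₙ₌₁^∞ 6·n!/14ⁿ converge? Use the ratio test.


aₙ = 6·n!/14^n
a_{n+1}/aₙ = (n+1)!/14^(n+1) × 14^n/n!  (constant 6 cancels)
= (n+1)/14
L = lim(n→∞) (n+1)/14 = ∞
L > 1 → series DIVERGES

Diverges (ratio test: L = ∞ > 1)


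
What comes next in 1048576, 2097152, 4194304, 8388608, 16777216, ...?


Pattern: powers of 2: 2ⁿ
Terms: 1048576, 2097152, 4194304, 8388608, 16777216
Next term = 33554432

Next term = 33554432


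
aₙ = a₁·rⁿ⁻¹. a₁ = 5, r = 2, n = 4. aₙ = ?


aₙ = a₁·r^(n-1)
= 5×2^3
= 5×8
= 40

a_4 = 40


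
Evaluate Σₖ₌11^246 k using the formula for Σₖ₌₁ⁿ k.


Σₖ₌11^246 k = Σₖ₌₁^246 k − Σₖ₌₁^10 k
= 246·247/2 − 10·11/2
= 30381 − 55 = 30326

Σk = 30326


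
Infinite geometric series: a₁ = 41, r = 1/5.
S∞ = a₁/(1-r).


S∞ = a₁/(1-r) = 41/(1 - 1/5)
= 41/(4/5)
= 205/4

S∞ = 205/4


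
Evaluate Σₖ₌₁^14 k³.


n(n+1)/2 = 14×15/2 = 105
Σk³ = 105² = 11025

Σk³ = 11025


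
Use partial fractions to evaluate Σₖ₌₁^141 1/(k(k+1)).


1/(k(k+1)) = 1/k - 1/(k+1) (partial fractions)
Telescoping: Σ = 1 - 1/142 = 141/142

Sum = 141/142


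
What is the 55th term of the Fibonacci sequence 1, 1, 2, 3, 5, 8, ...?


Fibonacci sequence: 1, 1, 2, 3, 5, 8, 13, 21, 34, 55, 89, ...
F(55) = 139583862445

F(55) = 139583862445


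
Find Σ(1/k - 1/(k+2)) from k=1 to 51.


Telescoping with gap 2: two head and two tail terms survive.
= (1 + 1/2) - (1/52 + 1/53)
= 3/2 - 1/52 - 1/53 = 4029/2756

Sum = 4029/2756


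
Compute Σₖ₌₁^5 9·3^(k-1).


Sₙ = 9×(3^5 - 1)/(3 - 1)
= 9×(243 - 1)/2
= 9×242/2
= 1089

S_5 = 1089


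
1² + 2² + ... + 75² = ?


n = 75
n(n+1)(2n+1)/6 = 75×76×151/6
= 860700/6 = 143450

Σk² = 143450


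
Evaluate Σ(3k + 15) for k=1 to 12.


Σ(3k+15) = 3·Σk + 15·n
= 3·78 + 15·12
= 234 + 180 = 414

Σ = 414


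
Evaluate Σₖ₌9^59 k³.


Σₖ₌9^59 k³ = [59·60/2]² − [8·9/2]²
= 3132900 − 1296 = 3131604

Σk³ = 3131604


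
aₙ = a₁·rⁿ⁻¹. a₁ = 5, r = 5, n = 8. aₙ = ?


aₙ = a₁·r^(n-1)
= 5×5^7
= 5×78125
= 390625

a_8 = 390625


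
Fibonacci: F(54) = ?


Fibonacci sequence: 1, 1, 2, 3, 5, 8, 13, 21, 34, 55, 89, ...
F(54) = 86267571272

F(54) = 86267571272


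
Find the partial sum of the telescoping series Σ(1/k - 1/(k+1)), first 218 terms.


Telescoping: adjacent terms cancel.
= 1/1 - 1/219
= 1 - 1/219 = 218/219

Sum = 218/219


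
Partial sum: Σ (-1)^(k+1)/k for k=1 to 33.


S = 1 - 1/2 + 1/3 - 1/4 + 1/5 - 1/6 + 1/7 - 1/8 ± ...
= 0.7081
(Full series converges to +ln(2) ≈ +0.6931)

S_33 = 0.7081


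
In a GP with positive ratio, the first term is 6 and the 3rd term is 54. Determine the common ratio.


r^(n-1) = aₙ/a₁
r^2 = 54/6 = 9
r = 9^(1/2)
= ±3; taking r > 0 gives r = 3

r = 3


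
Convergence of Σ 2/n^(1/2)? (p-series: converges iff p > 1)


p-series test: Σ c/n^p converges if p > 1, diverges if p ≤ 1 (constant c > 0 doesn't affect convergence).
p = 1/2
1/2 ≤ 1 → DIVERGES

Diverges (p = 1/2 ≤ 1)


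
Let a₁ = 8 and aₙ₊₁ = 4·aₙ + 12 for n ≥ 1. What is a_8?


Computing step by step:
a_1 = 8
a_2 = 44
a_3 = 188
a_4 = 764
a_5 = 3068
a_6 = 12284
a_7 = 49148
a_8 = 196604


a_8 = 196604


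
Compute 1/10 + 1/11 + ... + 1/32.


Σₖ₌10^32 1/k = 1/10 + 1/11 + 1/12 + ... + 1/32
= 177548058726419/144403552893600
≈ 1.2295

Sum = 177548058726419/144403552893600 ≈ 1.2295


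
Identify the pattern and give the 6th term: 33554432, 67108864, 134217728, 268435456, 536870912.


Pattern: powers of 2: 2ⁿ
Terms: 33554432, 67108864, 134217728, 268435456, 536870912
Next term = 1073741824

Next term = 1073741824


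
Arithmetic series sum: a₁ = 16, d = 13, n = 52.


aₙ = 16 + (52-1)×13 = 679
Sₙ = n(a₁+aₙ)/2 = 52×(16+679)/2
= 52×695/2 = 18070

S_52 = 18070


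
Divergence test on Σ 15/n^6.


lim(n→∞) 15/n^6 = 0
lim aₙ = 0 → nth-term test is INCONCLUSIVE
(Need other tests; this is actually a convergent p-series with p=6 > 1)

Inconclusive (lim aₙ = 0; need another test)


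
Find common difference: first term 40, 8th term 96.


d = (aₙ - a₁)/(n-1)
= (96 - 40)/(8-1)
= 56/7 = 8

d = 8


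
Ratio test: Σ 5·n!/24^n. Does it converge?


aₙ = 5·n!/24^n
a_{n+1}/aₙ = (n+1)!/24^(n+1) × 24^n/n!  (constant 5 cancels)
= (n+1)/24
L = lim(n→∞) (n+1)/24 = ∞
L > 1 → series DIVERGES

Diverges (ratio test: L = ∞ > 1)


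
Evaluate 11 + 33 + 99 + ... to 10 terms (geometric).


Sₙ = 11×(3^10 - 1)/(3 - 1)
= 11×(59049 - 1)/2
= 11×59048/2
= 324764

S_10 = 324764


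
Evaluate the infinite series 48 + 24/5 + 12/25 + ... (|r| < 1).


S∞ = a₁/(1-r) = 48/(1 - 1/10)
= 48/(9/10)
= 160/3

S∞ = 160/3


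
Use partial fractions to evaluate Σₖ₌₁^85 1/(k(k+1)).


1/(k(k+1)) = 1/k - 1/(k+1) (partial fractions)
Telescoping: Σ = 1 - 1/86 = 85/86

Sum = 85/86


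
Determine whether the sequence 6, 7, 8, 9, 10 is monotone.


Differences: 1, 1, 1, 1
All differences > 0 → strictly INCREASING

Monotonically increasing


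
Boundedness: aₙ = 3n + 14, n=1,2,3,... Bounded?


aₙ = 3n + 14 → as n→∞, aₙ→∞
No finite upper bound exists
The sequence is UNBOUNDED

Unbounded (aₙ → ∞ as n → ∞)


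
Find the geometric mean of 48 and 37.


GM = √(48×37) = √1776 = 42.1426

GM = 42.1426


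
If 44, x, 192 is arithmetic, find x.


AM = (44 + 192)/2 = 236/2 = 118

AM = 118


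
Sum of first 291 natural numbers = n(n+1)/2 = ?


n(n+1)/2 = 291×292/2 = 84972/2 = 42486

Σk = 42486


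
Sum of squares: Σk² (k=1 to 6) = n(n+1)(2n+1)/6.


n = 6
n(n+1)(2n+1)/6 = 6×7×13/6
= 546/6 = 91

Σk² = 91


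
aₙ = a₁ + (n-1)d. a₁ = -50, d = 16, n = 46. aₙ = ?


aₙ = a₁ + (n-1)d
= -50 + (46-1)×16
= -50 + 720
= 670

a_46 = 670


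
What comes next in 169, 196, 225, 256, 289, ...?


Pattern: perfect squares: n²
Terms: 169, 196, 225, 256, 289
Next term = 324

Next term = 324


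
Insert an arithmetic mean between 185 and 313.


AM = (185 + 313)/2 = 498/2 = 249

AM = 249


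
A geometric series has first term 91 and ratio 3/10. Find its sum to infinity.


S∞ = a₁/(1-r) = 91/(1 - 3/10)
= 91/(7/10)
= 130

S∞ = 130


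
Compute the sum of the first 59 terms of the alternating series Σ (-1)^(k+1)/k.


S = 1 - 1/2 + 1/3 - 1/4 + 1/5 - 1/6 + 1/7 - 1/8 ± ...
= 0.7015
(Full series converges to +ln(2) ≈ +0.6931)

S_59 = 0.7015


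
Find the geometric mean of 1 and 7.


GM = √(1×7) = √7 = 2.6458

GM = 2.6458


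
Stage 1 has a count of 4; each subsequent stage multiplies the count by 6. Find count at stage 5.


aₙ = a₁·r^(n-1)
= 4×6^4
= 4×1296
= 5184

a_5 = 5184


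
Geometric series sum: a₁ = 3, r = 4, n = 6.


Sₙ = 3×(4^6 - 1)/(4 - 1)
= 3×(4096 - 1)/3
= 3×4095/3
= 4095

S_6 = 4095


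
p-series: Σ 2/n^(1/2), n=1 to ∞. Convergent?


p-series test: Σ c/n^p converges if p > 1, diverges if p ≤ 1 (constant c > 0 doesn't affect convergence).
p = 1/2
1/2 ≤ 1 → DIVERGES

Diverges (p = 1/2 ≤ 1)


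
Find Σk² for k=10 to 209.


Σₖ₌10^209 k² = Σₖ₌₁^209 k² − Σₖ₌₁^9 k²
= 209·210·419/6 − 9·10·19/6
= 3064985 − 285 = 3064700

Σk² = 3064700


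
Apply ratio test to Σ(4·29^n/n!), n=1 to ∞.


aₙ = 4·29^n/n!
a_{n+1}/aₙ = 29^(n+1)/(n+1)! × n!/29^n  (constant 4 cancels)
= 29/(n+1)
L = lim(n→∞) 29/(n+1) = 0
L < 1 → series CONVERGES

Converges (ratio test: L = 0 < 1)


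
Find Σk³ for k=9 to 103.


Σₖ₌9^103 k³ = [103·104/2]² − [8·9/2]²
= 28686736 − 1296 = 28685440

Σk³ = 28685440


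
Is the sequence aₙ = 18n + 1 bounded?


aₙ = 18n + 1 → as n→∞, aₙ→∞
No finite upper bound exists
The sequence is UNBOUNDED

Unbounded (aₙ → ∞ as n → ∞)


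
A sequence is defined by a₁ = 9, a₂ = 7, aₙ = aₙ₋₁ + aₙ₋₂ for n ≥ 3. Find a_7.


Computing iteratively: 9, 7, 16, 23, 39, 62, 101
a_7 = 101

a_7 = 101


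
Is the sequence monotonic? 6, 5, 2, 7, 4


Differences: -1, -3, 5, -3
Difference at position 3 is +5 (> 0) but position 1 is -1 (< 0) — sequence both rises and falls
→ NOT monotonic

Not monotonic


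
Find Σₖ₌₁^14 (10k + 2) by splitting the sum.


Σ(10k+2) = 10·Σk + 2·n
= 10·105 + 2·14
= 1050 + 28 = 1078

Σ = 1078


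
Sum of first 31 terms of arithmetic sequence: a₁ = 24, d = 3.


aₙ = 24 + (31-1)×3 = 114
Sₙ = n(a₁+aₙ)/2 = 31×(24+114)/2
= 31×138/2 = 2139

S_31 = 2139


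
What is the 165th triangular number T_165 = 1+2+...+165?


n(n+1)/2 = 165×166/2 = 27390/2 = 13695

Σk = 13695


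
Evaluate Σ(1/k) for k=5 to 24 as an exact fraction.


Σₖ₌5^24 1/k = 1/5 + 1/6 + 1/7 + ... + 1/24
= 604180055/356948592
≈ 1.6926

Sum = 604180055/356948592 ≈ 1.6926


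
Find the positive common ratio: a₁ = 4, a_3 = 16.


r^(n-1) = aₙ/a₁
r^2 = 16/4 = 4
r = 4^(1/2)
= ±2; taking r > 0 gives r = 2

r = 2


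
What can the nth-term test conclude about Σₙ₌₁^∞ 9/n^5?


lim(n→∞) 9/n^5 = 0
lim aₙ = 0 → nth-term test is INCONCLUSIVE
(Need other tests; this is actually a convergent p-series with p=5 > 1)

Inconclusive (lim aₙ = 0; need another test)


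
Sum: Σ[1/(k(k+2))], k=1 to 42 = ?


1/(k(k+2)) = (1/2)·(1/k - 1/(k+2)) (partial fractions)
Telescoping: Σ = (1/2)·(1 + 1/2 - 1/43 - 1/44) = 2751/3784

Sum = 2751/3784


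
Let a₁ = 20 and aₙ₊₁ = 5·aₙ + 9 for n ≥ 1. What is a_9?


Computing step by step:
a_1 = 20
a_2 = 109
a_3 = 554
a_4 = 2779
a_5 = 13904
a_6 = 69529
a_7 = 347654
a_8 = 1738279
a_9 = 8691404


a_9 = 8691404


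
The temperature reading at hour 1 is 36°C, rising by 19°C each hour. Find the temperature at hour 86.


aₙ = a₁ + (n-1)d
= 36 + (86-1)×19
= 36 + 1615
= 1651

a_86 = 1651


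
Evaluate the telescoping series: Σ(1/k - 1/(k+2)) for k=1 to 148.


Telescoping with gap 2: two head and two tail terms survive.
= (1 + 1/2) - (1/149 + 1/150)
= 3/2 - 1/149 - 1/150 = 16613/11175

Sum = 16613/11175


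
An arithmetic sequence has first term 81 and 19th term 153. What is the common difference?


d = (aₙ - a₁)/(n-1)
= (153 - 81)/(19-1)
= 72/18 = 4

d = 4


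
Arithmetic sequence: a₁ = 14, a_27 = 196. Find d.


d = (aₙ - a₁)/(n-1)
= (196 - 14)/(27-1)
= 182/26 = 7

d = 7


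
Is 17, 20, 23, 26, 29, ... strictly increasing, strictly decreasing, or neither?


Differences: 3, 3, 3, 3
All differences > 0 → strictly INCREASING

Monotonically increasing


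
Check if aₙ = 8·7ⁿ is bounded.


aₙ = 8·7ⁿ → as n→∞, aₙ→∞ (since base 7 > 1)
No finite upper bound exists
The sequence is UNBOUNDED

Unbounded (aₙ → ∞ as n → ∞)


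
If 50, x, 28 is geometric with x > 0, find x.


GM = √(50×28) = √1400 = 37.4166

GM = 37.4166


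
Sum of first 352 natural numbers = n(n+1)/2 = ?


n(n+1)/2 = 352×353/2 = 124256/2 = 62128

Σk = 62128


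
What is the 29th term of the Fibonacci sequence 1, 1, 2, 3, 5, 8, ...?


Fibonacci sequence: 1, 1, 2, 3, 5, 8, 13, 21, 34, 55, 89, ...
F(29) = 514229

F(29) = 514229


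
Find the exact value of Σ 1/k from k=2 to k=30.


Σₖ₌2^30 1/k = 1/2 + 1/3 + 1/4 + ... + 1/30
= 6975593267347/2329089562800
≈ 2.995

Sum = 6975593267347/2329089562800 ≈ 2.995


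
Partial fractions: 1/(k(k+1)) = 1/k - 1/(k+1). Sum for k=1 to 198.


1/(k(k+1)) = 1/k - 1/(k+1) (partial fractions)
Telescoping: Σ = 1 - 1/199 = 198/199

Sum = 198/199


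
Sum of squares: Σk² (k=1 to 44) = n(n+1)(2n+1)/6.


n = 44
n(n+1)(2n+1)/6 = 44×45×89/6
= 176220/6 = 29370

Σk² = 29370


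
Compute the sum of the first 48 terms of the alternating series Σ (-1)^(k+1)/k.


S = 1 - 1/2 + 1/3 - 1/4 + 1/5 - 1/6 + 1/7 - 1/8 ± ...
= 0.6828
(Full series converges to +ln(2) ≈ +0.6931)

S_48 = 0.6828


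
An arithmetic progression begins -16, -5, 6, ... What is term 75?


aₙ = a₁ + (n-1)d
= -16 + (75-1)×11
= -16 + 814
= 798

a_75 = 798


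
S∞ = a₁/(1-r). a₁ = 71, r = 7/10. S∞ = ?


S∞ = a₁/(1-r) = 71/(1 - 7/10)
= 71/(3/10)
= 710/3

S∞ = 710/3


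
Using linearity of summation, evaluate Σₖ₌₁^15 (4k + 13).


Σ(4k+13) = 4·Σk + 13·n
= 4·120 + 13·15
= 480 + 195 = 675

Σ = 675


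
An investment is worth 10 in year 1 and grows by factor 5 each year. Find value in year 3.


aₙ = a₁·r^(n-1)
= 10×5^2
= 10×25
= 250

a_3 = 250


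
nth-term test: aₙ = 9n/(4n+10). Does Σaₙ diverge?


lim(n→∞) 9n/(4n+10) = 9/4 = 9/4  (divide numerator and denominator by n)
lim aₙ = 9/4 ≠ 0 → series DIVERGES

Diverges (lim aₙ = 9/4 ≠ 0)


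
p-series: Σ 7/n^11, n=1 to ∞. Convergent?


p-series test: Σ c/n^p converges if p > 1, diverges if p ≤ 1 (constant c > 0 doesn't affect convergence).
p = 11
11 > 1 → CONVERGES

Converges (p = 11 > 1)


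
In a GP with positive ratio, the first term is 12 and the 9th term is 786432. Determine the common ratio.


r^(n-1) = aₙ/a₁
r^8 = 786432/12 = 65536
r = 65536^(1/8)
= ±4; taking r > 0 gives r = 4

r = 4


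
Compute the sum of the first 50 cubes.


n(n+1)/2 = 50×51/2 = 1275
Σk³ = 1275² = 1625625

Σk³ = 1625625


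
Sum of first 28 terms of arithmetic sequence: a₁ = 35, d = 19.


aₙ = 35 + (28-1)×19 = 548
Sₙ = n(a₁+aₙ)/2 = 28×(35+548)/2
= 28×583/2 = 8162

S_28 = 8162


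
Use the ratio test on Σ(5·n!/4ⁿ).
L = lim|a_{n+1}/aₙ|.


aₙ = 5·n!/4^n
a_{n+1}/aₙ = (n+1)!/4^(n+1) × 4^n/n!  (constant 5 cancels)
= (n+1)/4
L = lim(n→∞) (n+1)/4 = ∞
L > 1 → series DIVERGES

Diverges (ratio test: L = ∞ > 1)


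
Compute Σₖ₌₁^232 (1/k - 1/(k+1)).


Telescoping: adjacent terms cancel.
= 1/1 - 1/233
= 1 - 1/233 = 232/233

Sum = 232/233


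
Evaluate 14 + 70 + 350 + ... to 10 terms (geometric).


Sₙ = 14×(5^10 - 1)/(5 - 1)
= 14×(9765625 - 1)/4
= 14×9765624/4
= 34179684

S_10 = 34179684


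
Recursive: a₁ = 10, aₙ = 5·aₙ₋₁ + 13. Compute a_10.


Computing step by step:
a_1 = 10
a_2 = 63
a_3 = 328
a_4 = 1653
a_5 = 8278
a_6 = 41403
a_7 = 207028
a_8 = 1035153
a_9 = 5175778
a_10 = 25878903


a_10 = 25878903


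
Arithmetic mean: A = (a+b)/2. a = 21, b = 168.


AM = (21 + 168)/2 = 189/2 = 94.5

AM = 94.5


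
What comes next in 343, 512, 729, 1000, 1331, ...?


Pattern: perfect cubes: n³
Terms: 343, 512, 729, 1000, 1331
Next term = 1728

Next term = 1728


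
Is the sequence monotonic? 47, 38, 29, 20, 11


Differences: -9, -9, -9, -9
All differences < 0 → strictly DECREASING

Monotonically decreasing


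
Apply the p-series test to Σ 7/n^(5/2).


p-series test: Σ c/n^p converges if p > 1, diverges if p ≤ 1 (constant c > 0 doesn't affect convergence).
p = 5/2
5/2 > 1 → CONVERGES

Converges (p = 5/2 > 1)


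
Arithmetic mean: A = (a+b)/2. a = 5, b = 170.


AM = (5 + 170)/2 = 175/2 = 87.5

AM = 87.5


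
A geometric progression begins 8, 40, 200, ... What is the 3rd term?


aₙ = a₁·r^(n-1)
= 8×5^2
= 8×25
= 200

a_3 = 200


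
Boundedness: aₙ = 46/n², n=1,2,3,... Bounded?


a₁ = 46, a₂ = 46/4, a₃ = 46/9, ...
0 < aₙ ≤ 46 for all n ≥ 1
The sequence IS bounded

Bounded (0 < aₙ ≤ 46)


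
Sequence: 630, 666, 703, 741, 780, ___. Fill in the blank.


Pattern: triangular numbers: n(n+1)/2
Terms: 630, 666, 703, 741, 780
Next term = 820

Next term = 820


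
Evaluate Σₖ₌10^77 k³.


Σₖ₌10^77 k³ = [77·78/2]² − [9·10/2]²
= 9018009 − 2025 = 9015984

Σk³ = 9015984


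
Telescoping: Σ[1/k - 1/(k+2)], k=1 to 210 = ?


Telescoping with gap 2: two head and two tail terms survive.
= (1 + 1/2) - (1/211 + 1/212)
= 3/2 - 1/211 - 1/212 = 66675/44732

Sum = 66675/44732


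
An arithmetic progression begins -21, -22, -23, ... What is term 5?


aₙ = a₁ + (n-1)d
= -21 + (5-1)×-1
= -21 - 4
= -25

a_5 = -25


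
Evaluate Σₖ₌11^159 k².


Σₖ₌11^159 k² = Σₖ₌₁^159 k² − Σₖ₌₁^10 k²
= 159·160·319/6 − 10·11·21/6
= 1352560 − 385 = 1352175

Σk² = 1352175


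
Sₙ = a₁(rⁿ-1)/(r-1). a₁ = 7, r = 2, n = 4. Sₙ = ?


Sₙ = 7×(2^4 - 1)/(2 - 1)
= 7×(16 - 1)/1
= 7×15/1
= 105

S_4 = 105


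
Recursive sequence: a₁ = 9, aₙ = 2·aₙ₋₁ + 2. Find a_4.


Computing step by step:
a_1 = 9
a_2 = 20
a_3 = 42
a_4 = 86


a_4 = 86


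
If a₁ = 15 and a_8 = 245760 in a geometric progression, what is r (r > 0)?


r^(n-1) = aₙ/a₁
r^7 = 245760/15 = 16384
r = 16384^(1/7)
= 4

r = 4


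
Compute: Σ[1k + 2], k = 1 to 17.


Σ(1k+2) = 1·Σk + 2·n
= 1·153 + 2·17
= 153 + 34 = 187

Σ = 187


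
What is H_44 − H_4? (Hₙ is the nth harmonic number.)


Σₖ₌5^44 1/k = 1/5 + 1/6 + 1/7 + ... + 1/44
= 3080733578426640787/1345655451257488800
≈ 2.2894

Sum = 3080733578426640787/1345655451257488800 ≈ 2.2894


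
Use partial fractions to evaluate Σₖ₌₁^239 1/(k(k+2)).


1/(k(k+2)) = (1/2)·(1/k - 1/(k+2)) (partial fractions)
Telescoping: Σ = (1/2)·(1 + 1/2 - 1/240 - 1/241) = 86279/115680

Sum = 86279/115680


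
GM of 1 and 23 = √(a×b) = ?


GM = √(1×23) = √23 = 4.7958

GM = 4.7958


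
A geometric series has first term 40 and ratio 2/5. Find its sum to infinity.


S∞ = a₁/(1-r) = 40/(1 - 2/5)
= 40/(3/5)
= 200/3

S∞ = 200/3


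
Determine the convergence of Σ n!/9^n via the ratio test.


aₙ = n!/9^n
a_{n+1}/aₙ = (n+1)!/9^(n+1) × 9^n/n!
= (n+1)/9
L = lim(n→∞) (n+1)/9 = ∞
L > 1 → series DIVERGES

Diverges (ratio test: L = ∞ > 1)


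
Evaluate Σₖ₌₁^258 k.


n(n+1)/2 = 258×259/2 = 66822/2 = 33411

Σk = 33411


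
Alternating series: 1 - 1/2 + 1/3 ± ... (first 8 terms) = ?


S = 1 - 1/2 + 1/3 - 1/4 + 1/5 - 1/6 + 1/7 - 1/8
= 0.6345
(Full series converges to +ln(2) ≈ +0.6931)

S_8 = 0.6345


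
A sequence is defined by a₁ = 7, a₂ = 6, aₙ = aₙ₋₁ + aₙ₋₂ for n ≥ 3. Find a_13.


Computing iteratively: 7, 6, 13, 19, 32, 51, 83, 134, 217, 351, 568, 919, ...
a_13 = 1487

a_13 = 1487


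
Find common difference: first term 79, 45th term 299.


d = (aₙ - a₁)/(n-1)
= (299 - 79)/(45-1)
= 220/44 = 5

d = 5


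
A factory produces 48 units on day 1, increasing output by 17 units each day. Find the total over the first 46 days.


aₙ = 48 + (46-1)×17 = 813
Sₙ = n(a₁+aₙ)/2 = 46×(48+813)/2
= 46×861/2 = 19803

S_46 = 19803


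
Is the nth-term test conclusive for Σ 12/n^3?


lim(n→∞) 12/n^3 = 0
lim aₙ = 0 → nth-term test is INCONCLUSIVE
(Need other tests; this is actually a convergent p-series with p=3 > 1)

Inconclusive (lim aₙ = 0; need another test)


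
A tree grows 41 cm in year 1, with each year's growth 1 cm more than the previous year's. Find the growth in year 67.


aₙ = a₁ + (n-1)d
= 41 + (67-1)×1
= 41 + 66
= 107

a_67 = 107


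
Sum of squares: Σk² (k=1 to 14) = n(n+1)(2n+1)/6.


n = 14
n(n+1)(2n+1)/6 = 14×15×29/6
= 6090/6 = 1015

Σk² = 1015


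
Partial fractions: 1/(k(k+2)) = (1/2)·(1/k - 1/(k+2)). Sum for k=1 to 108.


1/(k(k+2)) = (1/2)·(1/k - 1/(k+2)) (partial fractions)
Telescoping: Σ = (1/2)·(1 + 1/2 - 1/109 - 1/110) = 8883/11990

Sum = 8883/11990


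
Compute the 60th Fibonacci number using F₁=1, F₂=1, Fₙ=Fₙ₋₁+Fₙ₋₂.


Fibonacci sequence: 1, 1, 2, 3, 5, 8, 13, 21, 34, 55, 89, ...
F(60) = 1548008755920

F(60) = 1548008755920


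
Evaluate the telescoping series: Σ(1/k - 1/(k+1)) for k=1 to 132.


Telescoping: adjacent terms cancel.
= 1/1 - 1/133
= 1 - 1/133 = 132/133

Sum = 132/133


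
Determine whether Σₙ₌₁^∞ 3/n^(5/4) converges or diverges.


p-series test: Σ c/n^p converges if p > 1, diverges if p ≤ 1 (constant c > 0 doesn't affect convergence).
p = 5/4
5/4 > 1 → CONVERGES

Converges (p = 5/4 > 1)


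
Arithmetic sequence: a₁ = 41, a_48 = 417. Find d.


d = (aₙ - a₁)/(n-1)
= (417 - 41)/(48-1)
= 376/47 = 8

d = 8


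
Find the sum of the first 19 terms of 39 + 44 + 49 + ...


aₙ = 39 + (19-1)×5 = 129
Sₙ = n(a₁+aₙ)/2 = 19×(39+129)/2
= 19×168/2 = 1596

S_19 = 1596


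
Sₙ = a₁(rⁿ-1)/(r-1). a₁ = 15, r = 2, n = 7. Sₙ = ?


Sₙ = 15×(2^7 - 1)/(2 - 1)
= 15×(128 - 1)/1
= 15×127/1
= 1905

S_7 = 1905


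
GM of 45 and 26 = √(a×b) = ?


GM = √(45×26) = √1170 = 34.2053

GM = 34.2053


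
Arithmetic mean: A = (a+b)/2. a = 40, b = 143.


AM = (40 + 143)/2 = 183/2 = 91.5

AM = 91.5


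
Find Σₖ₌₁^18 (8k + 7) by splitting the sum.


Σ(8k+7) = 8·Σk + 7·n
= 8·171 + 7·18
= 1368 + 126 = 1494

Σ = 1494


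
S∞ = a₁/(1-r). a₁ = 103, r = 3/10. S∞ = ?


S∞ = a₁/(1-r) = 103/(1 - 3/10)
= 103/(7/10)
= 1030/7

S∞ = 1030/7


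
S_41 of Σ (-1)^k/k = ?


S = -1 + 1/2 - 1/3 + 1/4 - 1/5 + 1/6 - 1/7 + 1/8 ± ...
= -0.7052
(Full series converges to -ln(2) ≈ -0.6931)

S_41 = -0.7052


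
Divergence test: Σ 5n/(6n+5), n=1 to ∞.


lim(n→∞) 5n/(6n+5) = 5/6 = 5/6  (divide numerator and denominator by n)
lim aₙ = 5/6 ≠ 0 → series DIVERGES

Diverges (lim aₙ = 5/6 ≠ 0)


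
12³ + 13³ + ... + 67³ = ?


Σₖ₌12^67 k³ = [67·68/2]² − [11·12/2]²
= 5189284 − 4356 = 5184928

Σk³ = 5184928


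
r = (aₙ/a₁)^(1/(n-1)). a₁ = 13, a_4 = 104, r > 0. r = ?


r^(n-1) = aₙ/a₁
r^3 = 104/13 = 8
r = 8^(1/3)
= 2

r = 2


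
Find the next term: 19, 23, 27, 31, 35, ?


Pattern: arithmetic (d=4)
Terms: 19, 23, 27, 31, 35
Next term = 39

Next term = 39


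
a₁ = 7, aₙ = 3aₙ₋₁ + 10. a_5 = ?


Computing step by step:
a_1 = 7
a_2 = 31
a_3 = 103
a_4 = 319
a_5 = 967


a_5 = 967


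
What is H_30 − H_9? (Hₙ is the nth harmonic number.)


Σₖ₌10^30 1/k = 1/10 + 1/11 + 1/12 + ... + 1/30
= 2715762396337/2329089562800
≈ 1.166

Sum = 2715762396337/2329089562800 ≈ 1.166


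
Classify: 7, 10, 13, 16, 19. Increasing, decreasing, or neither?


Differences: 3, 3, 3, 3
All differences > 0 → strictly INCREASING

Monotonically increasing


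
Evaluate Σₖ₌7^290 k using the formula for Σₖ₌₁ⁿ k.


Σₖ₌7^290 k = Σₖ₌₁^290 k − Σₖ₌₁^6 k
= 290·291/2 − 6·7/2
= 42195 − 21 = 42174

Σk = 42174


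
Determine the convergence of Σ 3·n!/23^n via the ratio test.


aₙ = 3·n!/23^n
a_{n+1}/aₙ = (n+1)!/23^(n+1) × 23^n/n!  (constant 3 cancels)
= (n+1)/23
L = lim(n→∞) (n+1)/23 = ∞
L > 1 → series DIVERGES

Diverges (ratio test: L = ∞ > 1)


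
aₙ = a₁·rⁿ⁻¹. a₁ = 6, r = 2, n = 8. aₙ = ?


aₙ = a₁·r^(n-1)
= 6×2^7
= 6×128
= 768

a_8 = 768


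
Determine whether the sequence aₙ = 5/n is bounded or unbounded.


a₁ = 5, a₂ = 5/2, a₃ = 5/3, ...
0 < aₙ ≤ 5 for all n ≥ 1
Lower bound: 0, Upper bound: 5
The sequence IS bounded

Bounded (0 < aₙ ≤ 5)


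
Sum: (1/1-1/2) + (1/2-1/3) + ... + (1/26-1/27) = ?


Telescoping: adjacent terms cancel.
= 1/1 - 1/27
= 1 - 1/27 = 26/27

Sum = 26/27


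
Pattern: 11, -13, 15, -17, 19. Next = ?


Pattern: alternating sign, magnitude arithmetic (d=2)
Terms: 11, -13, 15, -17, 19
Next term = -21

Next term = -21


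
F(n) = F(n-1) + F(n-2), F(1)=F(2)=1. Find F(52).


Fibonacci sequence: 1, 1, 2, 3, 5, 8, 13, 21, 34, 55, 89, ...
F(52) = 32951280099

F(52) = 32951280099


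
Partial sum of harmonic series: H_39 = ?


H_39 = 1/1 + 1/2 + 1/3 + ... + 1/39
= 2066035355155033/485721041551200
≈ 4.2535

H_39 = 2066035355155033/485721041551200 ≈ 4.2535


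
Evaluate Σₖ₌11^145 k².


Σₖ₌11^145 k² = Σₖ₌₁^145 k² − Σₖ₌₁^10 k²
= 145·146·291/6 − 10·11·21/6
= 1026745 − 385 = 1026360

Σk² = 1026360


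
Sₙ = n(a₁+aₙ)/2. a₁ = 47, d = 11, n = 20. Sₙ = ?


aₙ = 47 + (20-1)×11 = 256
Sₙ = n(a₁+aₙ)/2 = 20×(47+256)/2
= 20×303/2 = 3030

S_20 = 3030


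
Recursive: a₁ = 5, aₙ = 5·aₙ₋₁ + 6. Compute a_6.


Computing step by step:
a_1 = 5
a_2 = 31
a_3 = 161
a_4 = 811
a_5 = 4061
a_6 = 20311


a_6 = 20311


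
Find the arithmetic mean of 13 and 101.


AM = (13 + 101)/2 = 114/2 = 57

AM = 57


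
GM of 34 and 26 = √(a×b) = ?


GM = √(34×26) = √884 = 29.7321

GM = 29.7321


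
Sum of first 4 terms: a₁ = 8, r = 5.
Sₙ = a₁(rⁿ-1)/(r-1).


Sₙ = 8×(5^4 - 1)/(5 - 1)
= 8×(625 - 1)/4
= 8×624/4
= 1248

S_4 = 1248


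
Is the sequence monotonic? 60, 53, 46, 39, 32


Differences: -7, -7, -7, -7
All differences < 0 → strictly DECREASING

Monotonically decreasing


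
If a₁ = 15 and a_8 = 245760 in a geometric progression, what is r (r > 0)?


r^(n-1) = aₙ/a₁
r^7 = 245760/15 = 16384
r = 16384^(1/7)
= 4

r = 4


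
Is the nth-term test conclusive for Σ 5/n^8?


lim(n→∞) 5/n^8 = 0
lim aₙ = 0 → nth-term test is INCONCLUSIVE
(Need other tests; this is actually a convergent p-series with p=8 > 1)

Inconclusive (lim aₙ = 0; need another test)


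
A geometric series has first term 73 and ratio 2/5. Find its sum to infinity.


S∞ = a₁/(1-r) = 73/(1 - 2/5)
= 73/(3/5)
= 365/3

S∞ = 365/3


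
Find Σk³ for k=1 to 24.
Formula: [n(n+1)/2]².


n(n+1)/2 = 24×25/2 = 300
Σk³ = 300² = 90000

Σk³ = 90000


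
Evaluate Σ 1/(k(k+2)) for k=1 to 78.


1/(k(k+2)) = (1/2)·(1/k - 1/(k+2)) (partial fractions)
Telescoping: Σ = (1/2)·(1 + 1/2 - 1/79 - 1/80) = 9321/12640

Sum = 9321/12640
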